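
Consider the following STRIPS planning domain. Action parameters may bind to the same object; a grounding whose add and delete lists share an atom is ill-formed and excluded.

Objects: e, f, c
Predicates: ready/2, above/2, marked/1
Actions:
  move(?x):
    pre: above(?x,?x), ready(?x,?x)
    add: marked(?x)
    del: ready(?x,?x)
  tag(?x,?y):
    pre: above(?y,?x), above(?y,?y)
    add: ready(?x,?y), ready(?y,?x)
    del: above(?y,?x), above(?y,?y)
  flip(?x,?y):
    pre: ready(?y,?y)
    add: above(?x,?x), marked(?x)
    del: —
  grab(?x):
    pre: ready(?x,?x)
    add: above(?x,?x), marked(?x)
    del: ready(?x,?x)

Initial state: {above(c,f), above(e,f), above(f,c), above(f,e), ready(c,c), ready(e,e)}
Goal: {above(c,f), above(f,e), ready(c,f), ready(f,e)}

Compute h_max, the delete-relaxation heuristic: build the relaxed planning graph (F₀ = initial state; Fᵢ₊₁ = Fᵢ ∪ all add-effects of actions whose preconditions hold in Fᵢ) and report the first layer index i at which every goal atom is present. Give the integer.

2

F0 = init (6 atoms)
F1 = F0 ∪ {above(c,c), above(e,e), above(f,f), marked(c), marked(e), marked(f)}  (12 atoms)
F2 = F1 ∪ {ready(c,f), ready(e,f), ready(f,c), ready(f,e), ready(f,f)}  (17 atoms)
goal ⊆ F2  ⇒  h_max = 2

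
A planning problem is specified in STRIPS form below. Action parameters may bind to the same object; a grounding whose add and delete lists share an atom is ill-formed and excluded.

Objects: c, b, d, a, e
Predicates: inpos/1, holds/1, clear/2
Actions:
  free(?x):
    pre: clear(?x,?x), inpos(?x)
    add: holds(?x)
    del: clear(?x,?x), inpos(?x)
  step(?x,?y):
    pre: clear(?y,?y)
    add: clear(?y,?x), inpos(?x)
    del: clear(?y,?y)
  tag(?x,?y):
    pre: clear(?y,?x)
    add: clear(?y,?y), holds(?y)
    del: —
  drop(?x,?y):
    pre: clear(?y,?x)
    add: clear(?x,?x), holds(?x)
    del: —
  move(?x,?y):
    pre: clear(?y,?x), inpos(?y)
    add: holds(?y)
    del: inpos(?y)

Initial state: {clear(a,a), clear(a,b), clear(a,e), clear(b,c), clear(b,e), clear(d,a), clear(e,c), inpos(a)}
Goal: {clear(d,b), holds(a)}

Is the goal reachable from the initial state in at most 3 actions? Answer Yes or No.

Yes

1. free(a)  →  {clear(a,b), clear(a,e), clear(b,c), clear(b,e), clear(d,a), clear(e,c), holds(a)}
2. tag(a,d)  →  {clear(a,b), clear(a,e), clear(b,c), clear(b,e), clear(d,a), clear(d,d), clear(e,c), holds(a), holds(d)}
3. step(b,d)  →  {clear(a,b), clear(a,e), clear(b,c), clear(b,e), clear(d,a), clear(d,b), clear(e,c), holds(a), holds(d), inpos(b)}
optimal plan length = 3; 3 ≤ 3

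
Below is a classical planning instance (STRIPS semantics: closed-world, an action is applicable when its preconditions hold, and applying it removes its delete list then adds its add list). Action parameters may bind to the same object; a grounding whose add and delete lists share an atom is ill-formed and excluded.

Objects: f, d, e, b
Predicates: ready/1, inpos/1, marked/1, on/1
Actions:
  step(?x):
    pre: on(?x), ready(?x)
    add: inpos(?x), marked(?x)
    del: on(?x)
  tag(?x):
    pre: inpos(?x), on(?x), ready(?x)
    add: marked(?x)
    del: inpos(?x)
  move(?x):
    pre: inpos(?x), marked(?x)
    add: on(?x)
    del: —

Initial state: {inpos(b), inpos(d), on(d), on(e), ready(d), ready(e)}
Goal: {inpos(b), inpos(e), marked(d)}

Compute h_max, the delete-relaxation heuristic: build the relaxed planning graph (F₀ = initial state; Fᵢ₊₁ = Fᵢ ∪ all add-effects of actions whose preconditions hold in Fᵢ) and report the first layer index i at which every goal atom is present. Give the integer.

F0 = init (6 atoms)
F1 = F0 ∪ {inpos(e), marked(d), marked(e)}  (9 atoms)
goal ⊆ F1  ⇒  h_max = 1

1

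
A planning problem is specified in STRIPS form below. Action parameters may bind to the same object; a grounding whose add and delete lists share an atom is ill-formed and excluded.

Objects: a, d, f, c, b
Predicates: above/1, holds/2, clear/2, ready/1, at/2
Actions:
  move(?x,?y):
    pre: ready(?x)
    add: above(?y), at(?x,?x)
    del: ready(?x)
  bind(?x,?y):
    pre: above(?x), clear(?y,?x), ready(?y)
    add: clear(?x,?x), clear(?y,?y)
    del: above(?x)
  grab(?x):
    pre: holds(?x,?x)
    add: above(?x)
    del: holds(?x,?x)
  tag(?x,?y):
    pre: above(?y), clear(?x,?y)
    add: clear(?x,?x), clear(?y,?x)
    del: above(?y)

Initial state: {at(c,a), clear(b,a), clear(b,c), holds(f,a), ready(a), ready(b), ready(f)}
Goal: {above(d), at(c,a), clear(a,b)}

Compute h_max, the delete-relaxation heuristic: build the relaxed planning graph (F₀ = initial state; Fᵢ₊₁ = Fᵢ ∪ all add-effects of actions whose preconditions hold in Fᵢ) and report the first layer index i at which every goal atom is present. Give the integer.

2

F0 = init (7 atoms)
F1 = F0 ∪ {above(a), above(b), above(c), above(d), above(f), at(a,a), at(b,b), at(f,f)}  (15 atoms)
F2 = F1 ∪ {clear(a,a), clear(a,b), clear(b,b), clear(c,b), clear(c,c)}  (20 atoms)
goal ⊆ F2  ⇒  h_max = 2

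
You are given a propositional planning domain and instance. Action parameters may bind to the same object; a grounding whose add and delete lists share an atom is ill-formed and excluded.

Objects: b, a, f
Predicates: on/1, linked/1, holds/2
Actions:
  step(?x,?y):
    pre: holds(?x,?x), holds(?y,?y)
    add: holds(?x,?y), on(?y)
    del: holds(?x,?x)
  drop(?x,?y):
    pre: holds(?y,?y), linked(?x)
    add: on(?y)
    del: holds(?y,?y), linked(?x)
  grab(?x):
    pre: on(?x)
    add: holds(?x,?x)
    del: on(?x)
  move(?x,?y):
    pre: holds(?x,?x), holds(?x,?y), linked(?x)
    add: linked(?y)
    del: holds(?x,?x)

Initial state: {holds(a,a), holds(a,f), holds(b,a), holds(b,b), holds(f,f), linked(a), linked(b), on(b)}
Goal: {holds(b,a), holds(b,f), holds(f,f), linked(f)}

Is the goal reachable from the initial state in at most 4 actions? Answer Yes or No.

Yes

1. step(b,f)  →  {holds(a,a), holds(a,f), holds(b,a), holds(b,f), holds(f,f), linked(a), linked(b), on(b), on(f)}
2. move(a,f)  →  {holds(a,f), holds(b,a), holds(b,f), holds(f,f), linked(a), linked(b), linked(f), on(b), on(f)}
optimal plan length = 2; 2 ≤ 4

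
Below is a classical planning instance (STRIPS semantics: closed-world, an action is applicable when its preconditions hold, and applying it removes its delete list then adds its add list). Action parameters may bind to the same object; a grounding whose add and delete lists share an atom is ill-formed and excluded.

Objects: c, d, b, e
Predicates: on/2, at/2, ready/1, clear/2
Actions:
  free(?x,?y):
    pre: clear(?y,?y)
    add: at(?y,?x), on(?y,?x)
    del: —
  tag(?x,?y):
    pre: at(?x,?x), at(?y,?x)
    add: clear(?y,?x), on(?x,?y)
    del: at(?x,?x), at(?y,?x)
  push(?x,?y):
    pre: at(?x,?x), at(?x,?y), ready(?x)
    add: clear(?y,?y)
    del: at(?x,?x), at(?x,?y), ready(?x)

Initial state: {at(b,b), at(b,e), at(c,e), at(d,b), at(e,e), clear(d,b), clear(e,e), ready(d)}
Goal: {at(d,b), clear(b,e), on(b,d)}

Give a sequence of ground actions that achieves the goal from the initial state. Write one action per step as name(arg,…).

1. tag(b,b)  →  {at(b,e), at(c,e), at(d,b), at(e,e), clear(b,b), clear(d,b), clear(e,e), on(b,b), ready(d)}
2. free(d,b)  →  {at(b,d), at(b,e), at(c,e), at(d,b), at(e,e), clear(b,b), clear(d,b), clear(e,e), on(b,b), on(b,d), ready(d)}
3. tag(e,b)  →  {at(b,d), at(c,e), at(d,b), clear(b,b), clear(b,e), clear(d,b), clear(e,e), on(b,b), on(b,d), on(e,b), ready(d)}

tag(b,b); free(d,b); tag(e,b)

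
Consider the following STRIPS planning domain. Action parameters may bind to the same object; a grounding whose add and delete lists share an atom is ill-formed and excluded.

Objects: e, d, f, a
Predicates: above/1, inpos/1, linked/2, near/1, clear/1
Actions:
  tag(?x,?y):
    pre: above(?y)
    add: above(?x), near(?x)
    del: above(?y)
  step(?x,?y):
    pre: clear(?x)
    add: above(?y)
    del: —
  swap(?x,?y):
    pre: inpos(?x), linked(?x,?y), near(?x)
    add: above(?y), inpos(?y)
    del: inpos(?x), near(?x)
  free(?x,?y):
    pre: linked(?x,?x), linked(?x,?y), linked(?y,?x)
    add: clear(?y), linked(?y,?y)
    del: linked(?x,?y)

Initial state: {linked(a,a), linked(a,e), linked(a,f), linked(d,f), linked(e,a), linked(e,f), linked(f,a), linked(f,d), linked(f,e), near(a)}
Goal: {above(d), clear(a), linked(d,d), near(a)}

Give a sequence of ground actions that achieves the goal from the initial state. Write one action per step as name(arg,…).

1. free(a,e)  →  {clear(e), linked(a,a), linked(a,f), linked(d,f), linked(e,a), linked(e,e), linked(e,f), linked(f,a), linked(f,d), linked(f,e), near(a)}
2. step(e,d)  →  {above(d), clear(e), linked(a,a), linked(a,f), linked(d,f), linked(e,a), linked(e,e), linked(e,f), linked(f,a), linked(f,d), linked(f,e), near(a)}
3. free(e,f)  →  {above(d), clear(e), clear(f), linked(a,a), linked(a,f), linked(d,f), linked(e,a), linked(e,e), linked(f,a), linked(f,d), linked(f,e), linked(f,f), near(a)}
4. free(f,d)  →  {above(d), clear(d), clear(e), clear(f), linked(a,a), linked(a,f), linked(d,d), linked(d,f), linked(e,a), linked(e,e), linked(f,a), linked(f,e), linked(f,f), near(a)}
5. free(f,a)  →  {above(d), clear(a), clear(d), clear(e), clear(f), linked(a,a), linked(a,f), linked(d,d), linked(d,f), linked(e,a), linked(e,e), linked(f,e), linked(f,f), near(a)}

free(a,e); step(e,d); free(e,f); free(f,d); free(f,a)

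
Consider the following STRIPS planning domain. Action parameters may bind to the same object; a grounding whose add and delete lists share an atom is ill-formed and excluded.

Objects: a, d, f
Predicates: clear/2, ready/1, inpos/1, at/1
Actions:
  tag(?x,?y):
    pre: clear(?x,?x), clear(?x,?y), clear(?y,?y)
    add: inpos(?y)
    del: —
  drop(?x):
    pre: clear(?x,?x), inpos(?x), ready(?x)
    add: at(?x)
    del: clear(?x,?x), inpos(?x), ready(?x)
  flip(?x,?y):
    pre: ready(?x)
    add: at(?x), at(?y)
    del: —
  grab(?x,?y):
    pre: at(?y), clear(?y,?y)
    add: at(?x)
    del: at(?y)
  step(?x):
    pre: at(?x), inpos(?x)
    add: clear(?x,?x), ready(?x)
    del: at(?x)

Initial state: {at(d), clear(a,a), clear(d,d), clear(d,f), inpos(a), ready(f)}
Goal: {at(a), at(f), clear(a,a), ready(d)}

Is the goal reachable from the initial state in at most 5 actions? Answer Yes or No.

Yes

1. tag(d,d)  →  {at(d), clear(a,a), clear(d,d), clear(d,f), inpos(a), inpos(d), ready(f)}
2. flip(f,a)  →  {at(a), at(d), at(f), clear(a,a), clear(d,d), clear(d,f), inpos(a), inpos(d), ready(f)}
3. step(d)  →  {at(a), at(f), clear(a,a), clear(d,d), clear(d,f), inpos(a), inpos(d), ready(d), ready(f)}
optimal plan length = 3; 3 ≤ 5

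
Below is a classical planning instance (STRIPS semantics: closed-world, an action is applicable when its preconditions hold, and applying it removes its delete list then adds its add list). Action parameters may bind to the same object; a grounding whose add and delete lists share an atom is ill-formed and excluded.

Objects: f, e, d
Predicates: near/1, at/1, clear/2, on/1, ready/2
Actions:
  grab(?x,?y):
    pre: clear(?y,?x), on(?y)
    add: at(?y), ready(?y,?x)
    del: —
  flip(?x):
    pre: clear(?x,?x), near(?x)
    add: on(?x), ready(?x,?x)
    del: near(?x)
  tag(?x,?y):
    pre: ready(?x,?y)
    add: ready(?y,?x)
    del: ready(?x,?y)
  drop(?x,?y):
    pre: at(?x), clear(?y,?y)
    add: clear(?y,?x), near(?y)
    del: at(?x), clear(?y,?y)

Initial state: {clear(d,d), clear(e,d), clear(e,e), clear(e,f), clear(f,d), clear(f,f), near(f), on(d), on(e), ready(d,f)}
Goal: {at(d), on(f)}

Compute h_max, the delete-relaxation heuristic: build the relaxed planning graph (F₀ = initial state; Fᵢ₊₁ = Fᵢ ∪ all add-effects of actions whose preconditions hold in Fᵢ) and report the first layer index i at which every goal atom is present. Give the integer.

F0 = init (10 atoms)
F1 = F0 ∪ {at(d), at(e), on(f), ready(d,d), ready(e,d), ready(e,e), ready(e,f), ready(f,d), ready(f,f)}  (19 atoms)
goal ⊆ F1  ⇒  h_max = 1

1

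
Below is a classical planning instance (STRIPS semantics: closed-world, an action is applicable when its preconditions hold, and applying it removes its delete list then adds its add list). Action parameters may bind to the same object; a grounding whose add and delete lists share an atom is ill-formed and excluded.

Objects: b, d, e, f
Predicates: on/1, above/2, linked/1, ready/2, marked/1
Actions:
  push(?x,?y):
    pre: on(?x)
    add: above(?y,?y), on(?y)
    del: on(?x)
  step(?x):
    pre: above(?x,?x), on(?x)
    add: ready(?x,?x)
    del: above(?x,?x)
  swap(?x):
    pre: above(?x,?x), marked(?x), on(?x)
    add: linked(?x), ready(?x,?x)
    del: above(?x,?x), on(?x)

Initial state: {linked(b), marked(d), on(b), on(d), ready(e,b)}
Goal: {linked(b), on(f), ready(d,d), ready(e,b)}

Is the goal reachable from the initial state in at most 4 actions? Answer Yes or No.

1. push(b,d)  →  {above(d,d), linked(b), marked(d), on(d), ready(e,b)}
2. step(d)  →  {linked(b), marked(d), on(d), ready(d,d), ready(e,b)}
3. push(d,f)  →  {above(f,f), linked(b), marked(d), on(f), ready(d,d), ready(e,b)}
optimal plan length = 3; 3 ≤ 4

Yes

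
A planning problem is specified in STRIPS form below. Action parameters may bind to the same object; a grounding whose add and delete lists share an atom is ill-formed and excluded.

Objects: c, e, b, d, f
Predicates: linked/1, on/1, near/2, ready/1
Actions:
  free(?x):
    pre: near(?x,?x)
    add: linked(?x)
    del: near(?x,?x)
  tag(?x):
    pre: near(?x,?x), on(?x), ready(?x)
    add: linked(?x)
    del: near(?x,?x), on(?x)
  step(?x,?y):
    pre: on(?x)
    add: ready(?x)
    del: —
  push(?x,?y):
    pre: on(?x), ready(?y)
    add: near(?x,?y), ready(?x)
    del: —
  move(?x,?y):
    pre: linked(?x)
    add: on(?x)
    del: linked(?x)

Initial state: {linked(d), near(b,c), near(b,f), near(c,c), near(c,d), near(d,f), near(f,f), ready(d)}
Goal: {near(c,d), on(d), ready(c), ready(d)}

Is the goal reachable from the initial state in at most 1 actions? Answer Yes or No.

No

1. free(c)  →  {linked(c), linked(d), near(b,c), near(b,f), near(c,d), near(d,f), near(f,f), ready(d)}
2. move(c,c)  →  {linked(d), near(b,c), near(b,f), near(c,d), near(d,f), near(f,f), on(c), ready(d)}
3. step(c,c)  →  {linked(d), near(b,c), near(b,f), near(c,d), near(d,f), near(f,f), on(c), ready(c), ready(d)}
4. move(d,c)  →  {near(b,c), near(b,f), near(c,d), near(d,f), near(f,f), on(c), on(d), ready(c), ready(d)}
optimal plan length = 4; 4 > 1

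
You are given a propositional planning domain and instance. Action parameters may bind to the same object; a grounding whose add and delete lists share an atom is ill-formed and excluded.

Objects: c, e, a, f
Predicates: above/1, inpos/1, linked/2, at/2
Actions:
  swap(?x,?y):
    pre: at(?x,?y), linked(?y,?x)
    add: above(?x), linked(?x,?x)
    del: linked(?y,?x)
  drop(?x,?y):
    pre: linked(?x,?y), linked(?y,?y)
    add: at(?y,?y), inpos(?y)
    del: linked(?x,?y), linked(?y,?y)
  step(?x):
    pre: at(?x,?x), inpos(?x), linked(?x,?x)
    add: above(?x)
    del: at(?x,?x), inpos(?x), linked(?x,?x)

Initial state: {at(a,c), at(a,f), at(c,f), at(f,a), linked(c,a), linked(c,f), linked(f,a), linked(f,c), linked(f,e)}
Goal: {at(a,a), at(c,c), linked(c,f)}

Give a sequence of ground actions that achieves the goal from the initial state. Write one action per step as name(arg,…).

1. swap(c,f)  →  {above(c), at(a,c), at(a,f), at(c,f), at(f,a), linked(c,a), linked(c,c), linked(c,f), linked(f,a), linked(f,e)}
2. swap(a,c)  →  {above(a), above(c), at(a,c), at(a,f), at(c,f), at(f,a), linked(a,a), linked(c,c), linked(c,f), linked(f,a), linked(f,e)}
3. drop(c,c)  →  {above(a), above(c), at(a,c), at(a,f), at(c,c), at(c,f), at(f,a), inpos(c), linked(a,a), linked(c,f), linked(f,a), linked(f,e)}
4. drop(a,a)  →  {above(a), above(c), at(a,a), at(a,c), at(a,f), at(c,c), at(c,f), at(f,a), inpos(a), inpos(c), linked(c,f), linked(f,a), linked(f,e)}

swap(c,f); swap(a,c); drop(c,c); drop(a,a)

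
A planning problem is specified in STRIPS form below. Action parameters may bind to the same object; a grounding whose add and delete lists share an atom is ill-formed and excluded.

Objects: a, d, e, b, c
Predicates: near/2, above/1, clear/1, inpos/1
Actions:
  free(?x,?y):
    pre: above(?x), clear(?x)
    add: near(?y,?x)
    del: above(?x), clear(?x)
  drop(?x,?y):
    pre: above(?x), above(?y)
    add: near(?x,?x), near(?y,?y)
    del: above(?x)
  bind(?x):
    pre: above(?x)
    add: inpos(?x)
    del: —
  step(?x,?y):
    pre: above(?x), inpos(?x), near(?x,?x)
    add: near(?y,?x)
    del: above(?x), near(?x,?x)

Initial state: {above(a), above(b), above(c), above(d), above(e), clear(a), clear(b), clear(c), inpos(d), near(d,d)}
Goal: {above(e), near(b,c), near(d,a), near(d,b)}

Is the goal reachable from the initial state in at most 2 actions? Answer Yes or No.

1. free(a,d)  →  {above(b), above(c), above(d), above(e), clear(b), clear(c), inpos(d), near(d,a), near(d,d)}
2. free(b,d)  →  {above(c), above(d), above(e), clear(c), inpos(d), near(d,a), near(d,b), near(d,d)}
3. free(c,b)  →  {above(d), above(e), inpos(d), near(b,c), near(d,a), near(d,b), near(d,d)}
optimal plan length = 3; 3 > 2

No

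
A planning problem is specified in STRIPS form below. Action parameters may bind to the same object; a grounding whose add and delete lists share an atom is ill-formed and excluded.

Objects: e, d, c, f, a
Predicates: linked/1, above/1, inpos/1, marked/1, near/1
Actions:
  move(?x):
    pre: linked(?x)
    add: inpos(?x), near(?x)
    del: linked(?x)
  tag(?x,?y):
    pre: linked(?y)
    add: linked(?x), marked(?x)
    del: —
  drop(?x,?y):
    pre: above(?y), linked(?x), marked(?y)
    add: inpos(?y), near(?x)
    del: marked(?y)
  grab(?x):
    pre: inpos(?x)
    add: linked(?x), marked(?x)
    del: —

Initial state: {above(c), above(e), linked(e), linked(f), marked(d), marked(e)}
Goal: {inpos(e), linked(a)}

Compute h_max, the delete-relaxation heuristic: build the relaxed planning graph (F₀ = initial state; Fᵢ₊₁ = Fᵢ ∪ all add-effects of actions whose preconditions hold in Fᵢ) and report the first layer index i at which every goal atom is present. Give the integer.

F0 = init (6 atoms)
F1 = F0 ∪ {inpos(e), inpos(f), linked(a), linked(c), linked(d), marked(a), marked(c), marked(f), near(e), near(f)}  (16 atoms)
goal ⊆ F1  ⇒  h_max = 1

1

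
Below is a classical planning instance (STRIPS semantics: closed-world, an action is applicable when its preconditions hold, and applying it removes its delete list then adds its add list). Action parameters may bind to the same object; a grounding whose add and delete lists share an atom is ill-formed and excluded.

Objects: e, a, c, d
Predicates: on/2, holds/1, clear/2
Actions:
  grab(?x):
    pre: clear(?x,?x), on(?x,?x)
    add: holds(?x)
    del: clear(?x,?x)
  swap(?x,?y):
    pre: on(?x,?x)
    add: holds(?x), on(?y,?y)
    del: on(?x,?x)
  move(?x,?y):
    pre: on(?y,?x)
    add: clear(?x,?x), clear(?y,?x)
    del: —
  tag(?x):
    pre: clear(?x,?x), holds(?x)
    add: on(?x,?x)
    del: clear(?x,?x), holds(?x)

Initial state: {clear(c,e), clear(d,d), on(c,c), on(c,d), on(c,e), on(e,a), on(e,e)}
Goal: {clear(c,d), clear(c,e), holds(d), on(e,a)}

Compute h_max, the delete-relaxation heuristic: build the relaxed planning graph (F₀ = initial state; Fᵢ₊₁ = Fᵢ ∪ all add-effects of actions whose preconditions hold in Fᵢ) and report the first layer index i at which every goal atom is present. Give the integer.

2

F0 = init (7 atoms)
F1 = F0 ∪ {clear(a,a), clear(c,c), clear(c,d), clear(e,a), clear(e,e), holds(c), holds(e), on(a,a), on(d,d)}  (16 atoms)
F2 = F1 ∪ {holds(a), holds(d)}  (18 atoms)
goal ⊆ F2  ⇒  h_max = 2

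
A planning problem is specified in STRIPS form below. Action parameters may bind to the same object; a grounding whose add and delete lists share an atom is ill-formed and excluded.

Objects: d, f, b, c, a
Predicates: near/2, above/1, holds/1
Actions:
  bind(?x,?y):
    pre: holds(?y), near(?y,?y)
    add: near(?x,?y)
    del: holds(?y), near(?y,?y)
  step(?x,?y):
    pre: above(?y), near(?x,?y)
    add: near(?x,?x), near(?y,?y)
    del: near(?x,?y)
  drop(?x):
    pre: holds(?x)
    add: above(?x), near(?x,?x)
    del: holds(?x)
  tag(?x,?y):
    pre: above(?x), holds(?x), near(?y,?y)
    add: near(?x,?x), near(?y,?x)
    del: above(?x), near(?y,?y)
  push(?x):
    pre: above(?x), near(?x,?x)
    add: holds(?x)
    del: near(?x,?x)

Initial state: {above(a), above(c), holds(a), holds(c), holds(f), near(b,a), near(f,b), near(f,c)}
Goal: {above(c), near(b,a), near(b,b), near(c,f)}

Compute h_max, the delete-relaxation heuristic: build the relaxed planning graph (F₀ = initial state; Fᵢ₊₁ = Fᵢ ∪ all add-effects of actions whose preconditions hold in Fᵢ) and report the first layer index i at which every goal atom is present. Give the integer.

F0 = init (8 atoms)
F1 = F0 ∪ {above(f), near(a,a), near(b,b), near(c,c), near(f,f)}  (13 atoms)
F2 = F1 ∪ {near(a,c), near(a,f), near(b,c), near(b,f), near(c,a), near(c,f), near(d,a), near(d,c), near(d,f), near(f,a)}  (23 atoms)
goal ⊆ F2  ⇒  h_max = 2

2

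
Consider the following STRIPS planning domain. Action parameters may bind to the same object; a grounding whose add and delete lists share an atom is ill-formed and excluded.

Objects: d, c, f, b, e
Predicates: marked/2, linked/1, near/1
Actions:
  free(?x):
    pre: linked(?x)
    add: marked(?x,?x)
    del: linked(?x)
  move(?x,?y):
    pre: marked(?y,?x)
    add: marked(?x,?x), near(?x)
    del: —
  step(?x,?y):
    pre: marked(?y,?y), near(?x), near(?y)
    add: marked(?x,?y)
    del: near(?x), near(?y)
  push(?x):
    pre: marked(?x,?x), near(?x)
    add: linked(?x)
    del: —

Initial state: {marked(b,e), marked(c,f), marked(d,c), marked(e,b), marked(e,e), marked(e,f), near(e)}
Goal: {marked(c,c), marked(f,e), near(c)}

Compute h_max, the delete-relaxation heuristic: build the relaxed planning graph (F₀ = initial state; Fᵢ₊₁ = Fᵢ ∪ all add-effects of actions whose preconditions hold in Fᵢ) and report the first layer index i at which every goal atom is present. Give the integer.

F0 = init (7 atoms)
F1 = F0 ∪ {linked(e), marked(b,b), marked(c,c), marked(f,f), near(b), near(c), near(f)}  (14 atoms)
F2 = F1 ∪ {linked(b), linked(c), linked(f), marked(b,c), marked(b,f), marked(c,b), marked(c,e), marked(e,c), marked(f,b), marked(f,c), marked(f,e)}  (25 atoms)
goal ⊆ F2  ⇒  h_max = 2

2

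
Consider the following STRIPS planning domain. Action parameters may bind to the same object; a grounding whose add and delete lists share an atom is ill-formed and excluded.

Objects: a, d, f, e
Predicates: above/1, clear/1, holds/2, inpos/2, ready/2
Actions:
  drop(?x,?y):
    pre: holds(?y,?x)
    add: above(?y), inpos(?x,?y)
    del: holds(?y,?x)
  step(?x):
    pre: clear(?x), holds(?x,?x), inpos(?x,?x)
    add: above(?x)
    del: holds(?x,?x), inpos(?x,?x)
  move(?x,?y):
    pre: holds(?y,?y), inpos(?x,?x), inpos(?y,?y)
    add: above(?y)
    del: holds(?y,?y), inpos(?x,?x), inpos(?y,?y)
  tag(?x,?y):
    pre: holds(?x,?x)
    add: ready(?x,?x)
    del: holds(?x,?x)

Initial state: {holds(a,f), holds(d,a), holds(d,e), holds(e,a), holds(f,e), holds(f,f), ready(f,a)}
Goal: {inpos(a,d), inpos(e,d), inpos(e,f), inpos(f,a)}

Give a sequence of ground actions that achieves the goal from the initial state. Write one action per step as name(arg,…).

drop(a,d); drop(f,a); drop(e,d); drop(e,f)

1. drop(a,d)  →  {above(d), holds(a,f), holds(d,e), holds(e,a), holds(f,e), holds(f,f), inpos(a,d), ready(f,a)}
2. drop(f,a)  →  {above(a), above(d), holds(d,e), holds(e,a), holds(f,e), holds(f,f), inpos(a,d), inpos(f,a), ready(f,a)}
3. drop(e,d)  →  {above(a), above(d), holds(e,a), holds(f,e), holds(f,f), inpos(a,d), inpos(e,d), inpos(f,a), ready(f,a)}
4. drop(e,f)  →  {above(a), above(d), above(f), holds(e,a), holds(f,f), inpos(a,d), inpos(e,d), inpos(e,f), inpos(f,a), ready(f,a)}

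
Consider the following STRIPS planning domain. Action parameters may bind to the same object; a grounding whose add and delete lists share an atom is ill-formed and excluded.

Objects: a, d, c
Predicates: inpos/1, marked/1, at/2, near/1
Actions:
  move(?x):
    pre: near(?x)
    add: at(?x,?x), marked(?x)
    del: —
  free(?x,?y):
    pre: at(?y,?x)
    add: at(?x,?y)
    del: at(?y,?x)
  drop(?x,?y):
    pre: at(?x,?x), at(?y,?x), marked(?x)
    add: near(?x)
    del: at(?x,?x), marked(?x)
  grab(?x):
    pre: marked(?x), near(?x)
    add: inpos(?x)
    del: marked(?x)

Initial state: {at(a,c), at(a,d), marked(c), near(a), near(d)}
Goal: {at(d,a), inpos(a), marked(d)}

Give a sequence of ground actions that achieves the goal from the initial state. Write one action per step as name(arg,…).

move(a); move(d); free(d,a); grab(a)

1. move(a)  →  {at(a,a), at(a,c), at(a,d), marked(a), marked(c), near(a), near(d)}
2. move(d)  →  {at(a,a), at(a,c), at(a,d), at(d,d), marked(a), marked(c), marked(d), near(a), near(d)}
3. free(d,a)  →  {at(a,a), at(a,c), at(d,a), at(d,d), marked(a), marked(c), marked(d), near(a), near(d)}
4. grab(a)  →  {at(a,a), at(a,c), at(d,a), at(d,d), inpos(a), marked(c), marked(d), near(a), near(d)}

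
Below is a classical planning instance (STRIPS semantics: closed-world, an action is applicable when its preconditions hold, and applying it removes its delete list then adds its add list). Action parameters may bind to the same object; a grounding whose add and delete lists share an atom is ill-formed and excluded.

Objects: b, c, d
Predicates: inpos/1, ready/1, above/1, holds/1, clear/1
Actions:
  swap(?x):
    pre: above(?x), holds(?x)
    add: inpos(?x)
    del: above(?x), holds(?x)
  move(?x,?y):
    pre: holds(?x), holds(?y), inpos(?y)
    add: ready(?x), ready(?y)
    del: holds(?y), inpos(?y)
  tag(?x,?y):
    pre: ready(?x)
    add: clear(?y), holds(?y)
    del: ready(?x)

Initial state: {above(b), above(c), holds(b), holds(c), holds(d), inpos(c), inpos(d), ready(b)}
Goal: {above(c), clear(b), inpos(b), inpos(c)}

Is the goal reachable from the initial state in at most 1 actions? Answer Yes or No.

No

1. swap(b)  →  {above(c), holds(c), holds(d), inpos(b), inpos(c), inpos(d), ready(b)}
2. tag(b,b)  →  {above(c), clear(b), holds(b), holds(c), holds(d), inpos(b), inpos(c), inpos(d)}
optimal plan length = 2; 2 > 1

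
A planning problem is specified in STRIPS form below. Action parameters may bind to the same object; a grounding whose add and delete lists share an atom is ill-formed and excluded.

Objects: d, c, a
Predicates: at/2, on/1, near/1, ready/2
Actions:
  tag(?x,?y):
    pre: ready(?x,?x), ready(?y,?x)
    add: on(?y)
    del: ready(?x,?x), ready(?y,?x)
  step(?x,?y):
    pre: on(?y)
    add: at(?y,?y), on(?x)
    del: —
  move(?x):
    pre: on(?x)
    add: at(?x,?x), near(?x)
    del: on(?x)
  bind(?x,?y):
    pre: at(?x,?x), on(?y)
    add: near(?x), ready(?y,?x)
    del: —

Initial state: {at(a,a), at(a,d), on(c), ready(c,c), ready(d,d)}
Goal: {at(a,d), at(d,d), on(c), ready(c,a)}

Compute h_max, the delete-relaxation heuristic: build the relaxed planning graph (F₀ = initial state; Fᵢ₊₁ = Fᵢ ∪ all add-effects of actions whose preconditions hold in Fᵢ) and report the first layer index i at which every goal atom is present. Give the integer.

F0 = init (5 atoms)
F1 = F0 ∪ {at(c,c), near(a), near(c), on(a), on(d), ready(c,a)}  (11 atoms)
F2 = F1 ∪ {at(d,d), near(d), ready(a,a), ready(a,c), ready(d,a), ready(d,c)}  (17 atoms)
goal ⊆ F2  ⇒  h_max = 2

2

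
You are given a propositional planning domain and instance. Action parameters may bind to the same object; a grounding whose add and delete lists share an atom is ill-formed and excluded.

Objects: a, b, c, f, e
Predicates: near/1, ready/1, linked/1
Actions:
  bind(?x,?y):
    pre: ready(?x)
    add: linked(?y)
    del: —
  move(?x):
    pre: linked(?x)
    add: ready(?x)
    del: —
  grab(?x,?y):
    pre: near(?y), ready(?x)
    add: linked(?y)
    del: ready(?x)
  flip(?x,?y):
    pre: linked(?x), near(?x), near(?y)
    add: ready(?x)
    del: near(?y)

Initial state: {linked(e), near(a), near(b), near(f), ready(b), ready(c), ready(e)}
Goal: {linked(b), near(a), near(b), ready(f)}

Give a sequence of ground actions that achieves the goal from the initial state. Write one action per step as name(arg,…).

1. bind(b,b)  →  {linked(b), linked(e), near(a), near(b), near(f), ready(b), ready(c), ready(e)}
2. bind(b,f)  →  {linked(b), linked(e), linked(f), near(a), near(b), near(f), ready(b), ready(c), ready(e)}
3. move(f)  →  {linked(b), linked(e), linked(f), near(a), near(b), near(f), ready(b), ready(c), ready(e), ready(f)}

bind(b,b); bind(b,f); move(f)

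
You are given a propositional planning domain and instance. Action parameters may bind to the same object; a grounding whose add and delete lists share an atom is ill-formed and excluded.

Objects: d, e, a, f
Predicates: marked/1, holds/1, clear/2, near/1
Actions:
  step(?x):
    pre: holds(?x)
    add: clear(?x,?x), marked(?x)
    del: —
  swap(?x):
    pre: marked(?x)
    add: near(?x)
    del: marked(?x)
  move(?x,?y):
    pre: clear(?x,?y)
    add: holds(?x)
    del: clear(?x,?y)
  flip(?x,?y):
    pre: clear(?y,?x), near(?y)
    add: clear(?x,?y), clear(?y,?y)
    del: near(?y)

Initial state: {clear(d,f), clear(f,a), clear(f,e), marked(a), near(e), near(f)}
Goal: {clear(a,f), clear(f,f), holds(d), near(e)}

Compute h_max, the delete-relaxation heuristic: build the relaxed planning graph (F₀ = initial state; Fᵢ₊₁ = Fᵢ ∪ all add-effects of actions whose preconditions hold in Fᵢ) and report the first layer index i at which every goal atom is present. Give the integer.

1

F0 = init (6 atoms)
F1 = F0 ∪ {clear(a,f), clear(e,f), clear(f,f), holds(d), holds(f), near(a)}  (12 atoms)
goal ⊆ F1  ⇒  h_max = 1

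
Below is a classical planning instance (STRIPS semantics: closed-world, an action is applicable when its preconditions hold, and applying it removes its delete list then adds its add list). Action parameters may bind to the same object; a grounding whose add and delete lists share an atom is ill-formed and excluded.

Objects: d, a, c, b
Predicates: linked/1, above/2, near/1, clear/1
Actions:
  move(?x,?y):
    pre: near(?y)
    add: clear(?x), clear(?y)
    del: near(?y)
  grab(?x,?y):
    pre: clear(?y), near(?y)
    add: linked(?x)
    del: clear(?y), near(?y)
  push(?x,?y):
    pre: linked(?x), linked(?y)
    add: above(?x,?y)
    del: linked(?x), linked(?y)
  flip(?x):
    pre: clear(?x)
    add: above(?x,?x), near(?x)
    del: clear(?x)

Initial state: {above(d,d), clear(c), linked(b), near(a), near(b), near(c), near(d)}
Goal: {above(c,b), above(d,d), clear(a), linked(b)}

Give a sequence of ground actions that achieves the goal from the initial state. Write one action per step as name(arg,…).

move(d,a); grab(c,d); push(c,b); grab(b,c)

1. move(d,a)  →  {above(d,d), clear(a), clear(c), clear(d), linked(b), near(b), near(c), near(d)}
2. grab(c,d)  →  {above(d,d), clear(a), clear(c), linked(b), linked(c), near(b), near(c)}
3. push(c,b)  →  {above(c,b), above(d,d), clear(a), clear(c), near(b), near(c)}
4. grab(b,c)  →  {above(c,b), above(d,d), clear(a), linked(b), near(b)}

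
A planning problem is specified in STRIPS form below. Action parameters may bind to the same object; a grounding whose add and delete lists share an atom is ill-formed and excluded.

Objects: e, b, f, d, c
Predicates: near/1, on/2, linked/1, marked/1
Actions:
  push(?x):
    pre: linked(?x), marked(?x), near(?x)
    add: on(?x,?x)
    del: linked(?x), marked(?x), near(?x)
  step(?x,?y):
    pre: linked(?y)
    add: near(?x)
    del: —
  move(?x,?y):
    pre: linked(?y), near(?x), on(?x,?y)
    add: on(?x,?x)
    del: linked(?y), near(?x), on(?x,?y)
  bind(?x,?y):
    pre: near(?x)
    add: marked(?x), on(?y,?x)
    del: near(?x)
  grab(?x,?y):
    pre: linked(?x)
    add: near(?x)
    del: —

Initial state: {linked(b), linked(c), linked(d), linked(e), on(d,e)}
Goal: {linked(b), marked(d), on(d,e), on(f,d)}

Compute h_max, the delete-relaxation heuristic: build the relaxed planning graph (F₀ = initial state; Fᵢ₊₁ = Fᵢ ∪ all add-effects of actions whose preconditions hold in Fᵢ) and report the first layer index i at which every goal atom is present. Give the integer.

F0 = init (5 atoms)
F1 = F0 ∪ {near(b), near(c), near(d), near(e), near(f)}  (10 atoms)
F2 = F1 ∪ {marked(b), marked(c), marked(d), marked(e), marked(f), on(b,b), on(b,c), on(b,d), on(b,e), on(b,f), on(c,b), on(c,c), on(c,d), on(c,e), on(c,f), on(d,b), on(d,c), on(d,d), on(d,f), on(e,b), on(e,c), on(e,d), on(e,e), on(e,f), on(f,b), on(f,c), on(f,d), on(f,e), on(f,f)}  (39 atoms)
goal ⊆ F2  ⇒  h_max = 2

2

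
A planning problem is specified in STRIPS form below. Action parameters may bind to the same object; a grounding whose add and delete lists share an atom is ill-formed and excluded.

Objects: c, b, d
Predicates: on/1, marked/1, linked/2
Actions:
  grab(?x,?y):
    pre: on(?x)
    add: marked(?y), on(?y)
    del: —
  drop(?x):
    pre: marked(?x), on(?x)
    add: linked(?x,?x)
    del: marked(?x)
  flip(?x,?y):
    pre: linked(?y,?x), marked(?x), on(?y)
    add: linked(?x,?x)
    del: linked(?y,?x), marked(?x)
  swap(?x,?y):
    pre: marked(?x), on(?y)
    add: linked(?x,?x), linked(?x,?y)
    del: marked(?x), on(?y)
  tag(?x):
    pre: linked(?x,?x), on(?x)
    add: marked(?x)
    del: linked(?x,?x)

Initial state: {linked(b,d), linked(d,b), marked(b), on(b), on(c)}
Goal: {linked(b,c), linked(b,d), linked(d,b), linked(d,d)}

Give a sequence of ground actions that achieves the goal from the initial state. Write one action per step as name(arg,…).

1. grab(c,d)  →  {linked(b,d), linked(d,b), marked(b), marked(d), on(b), on(c), on(d)}
2. drop(d)  →  {linked(b,d), linked(d,b), linked(d,d), marked(b), on(b), on(c), on(d)}
3. swap(b,c)  →  {linked(b,b), linked(b,c), linked(b,d), linked(d,b), linked(d,d), on(b), on(d)}

grab(c,d); drop(d); swap(b,c)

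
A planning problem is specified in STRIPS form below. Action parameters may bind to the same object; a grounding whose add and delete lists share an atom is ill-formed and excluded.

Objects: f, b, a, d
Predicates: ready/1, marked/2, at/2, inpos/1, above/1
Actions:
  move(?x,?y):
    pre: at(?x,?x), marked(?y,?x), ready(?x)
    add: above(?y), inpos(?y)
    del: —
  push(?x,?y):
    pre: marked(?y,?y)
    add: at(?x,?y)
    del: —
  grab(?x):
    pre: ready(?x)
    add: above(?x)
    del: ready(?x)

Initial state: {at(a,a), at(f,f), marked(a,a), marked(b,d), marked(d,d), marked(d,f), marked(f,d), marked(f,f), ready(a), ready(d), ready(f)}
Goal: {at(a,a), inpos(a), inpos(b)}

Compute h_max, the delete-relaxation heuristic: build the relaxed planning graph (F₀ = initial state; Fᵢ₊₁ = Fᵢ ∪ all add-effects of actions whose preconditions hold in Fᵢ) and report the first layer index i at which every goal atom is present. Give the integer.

2

F0 = init (11 atoms)
F1 = F0 ∪ {above(a), above(d), above(f), at(a,d), at(a,f), at(b,a), at(b,d), at(b,f), at(d,a), at(d,d), at(d,f), at(f,a), at(f,d), inpos(a), inpos(d), inpos(f)}  (27 atoms)
F2 = F1 ∪ {above(b), inpos(b)}  (29 atoms)
goal ⊆ F2  ⇒  h_max = 2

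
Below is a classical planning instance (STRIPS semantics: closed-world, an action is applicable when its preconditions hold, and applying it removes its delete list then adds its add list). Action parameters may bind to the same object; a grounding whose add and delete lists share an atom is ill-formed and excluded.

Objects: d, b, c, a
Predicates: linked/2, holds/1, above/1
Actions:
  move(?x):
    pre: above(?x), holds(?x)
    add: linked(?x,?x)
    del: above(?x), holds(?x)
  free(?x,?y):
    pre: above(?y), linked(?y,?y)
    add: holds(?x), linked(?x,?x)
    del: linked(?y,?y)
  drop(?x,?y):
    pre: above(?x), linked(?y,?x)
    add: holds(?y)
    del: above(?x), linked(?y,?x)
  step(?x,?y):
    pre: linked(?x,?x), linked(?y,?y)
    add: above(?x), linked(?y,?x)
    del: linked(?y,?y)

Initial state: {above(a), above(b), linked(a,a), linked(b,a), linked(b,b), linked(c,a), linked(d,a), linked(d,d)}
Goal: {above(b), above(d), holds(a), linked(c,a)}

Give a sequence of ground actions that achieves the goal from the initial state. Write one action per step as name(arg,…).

free(a,b); step(d,a)

1. free(a,b)  →  {above(a), above(b), holds(a), linked(a,a), linked(b,a), linked(c,a), linked(d,a), linked(d,d)}
2. step(d,a)  →  {above(a), above(b), above(d), holds(a), linked(a,d), linked(b,a), linked(c,a), linked(d,a), linked(d,d)}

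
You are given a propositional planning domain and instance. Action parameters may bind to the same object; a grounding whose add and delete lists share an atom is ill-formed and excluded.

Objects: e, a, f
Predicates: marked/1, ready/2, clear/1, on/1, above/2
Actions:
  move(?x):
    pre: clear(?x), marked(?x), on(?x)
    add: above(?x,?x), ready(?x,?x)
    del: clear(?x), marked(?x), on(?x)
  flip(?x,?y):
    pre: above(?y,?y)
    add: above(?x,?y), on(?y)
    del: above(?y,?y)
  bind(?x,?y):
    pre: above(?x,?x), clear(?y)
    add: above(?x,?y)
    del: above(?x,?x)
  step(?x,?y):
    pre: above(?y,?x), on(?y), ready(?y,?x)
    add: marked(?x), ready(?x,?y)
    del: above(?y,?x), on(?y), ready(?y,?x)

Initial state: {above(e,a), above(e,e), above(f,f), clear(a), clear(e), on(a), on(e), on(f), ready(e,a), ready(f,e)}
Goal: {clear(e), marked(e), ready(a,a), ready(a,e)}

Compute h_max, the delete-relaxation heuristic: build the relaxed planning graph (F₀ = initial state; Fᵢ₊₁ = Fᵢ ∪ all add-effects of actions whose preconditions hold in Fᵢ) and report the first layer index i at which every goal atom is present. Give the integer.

2

F0 = init (10 atoms)
F1 = F0 ∪ {above(a,e), above(a,f), above(e,f), above(f,a), above(f,e), marked(a), ready(a,e)}  (17 atoms)
F2 = F1 ∪ {above(a,a), marked(e), ready(a,a), ready(e,f)}  (21 atoms)
goal ⊆ F2  ⇒  h_max = 2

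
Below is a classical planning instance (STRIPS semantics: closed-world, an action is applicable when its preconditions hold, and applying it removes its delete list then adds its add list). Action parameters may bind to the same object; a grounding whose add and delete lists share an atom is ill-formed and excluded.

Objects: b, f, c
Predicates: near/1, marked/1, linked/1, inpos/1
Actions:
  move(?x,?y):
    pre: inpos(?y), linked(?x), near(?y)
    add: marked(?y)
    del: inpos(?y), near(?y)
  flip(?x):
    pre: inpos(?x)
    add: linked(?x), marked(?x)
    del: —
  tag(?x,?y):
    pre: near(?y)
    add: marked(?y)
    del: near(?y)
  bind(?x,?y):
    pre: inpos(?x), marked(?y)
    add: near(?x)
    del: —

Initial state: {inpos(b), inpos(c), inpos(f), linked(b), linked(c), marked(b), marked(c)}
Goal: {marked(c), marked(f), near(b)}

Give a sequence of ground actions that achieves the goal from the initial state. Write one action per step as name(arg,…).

flip(f); bind(b,b)

1. flip(f)  →  {inpos(b), inpos(c), inpos(f), linked(b), linked(c), linked(f), marked(b), marked(c), marked(f)}
2. bind(b,b)  →  {inpos(b), inpos(c), inpos(f), linked(b), linked(c), linked(f), marked(b), marked(c), marked(f), near(b)}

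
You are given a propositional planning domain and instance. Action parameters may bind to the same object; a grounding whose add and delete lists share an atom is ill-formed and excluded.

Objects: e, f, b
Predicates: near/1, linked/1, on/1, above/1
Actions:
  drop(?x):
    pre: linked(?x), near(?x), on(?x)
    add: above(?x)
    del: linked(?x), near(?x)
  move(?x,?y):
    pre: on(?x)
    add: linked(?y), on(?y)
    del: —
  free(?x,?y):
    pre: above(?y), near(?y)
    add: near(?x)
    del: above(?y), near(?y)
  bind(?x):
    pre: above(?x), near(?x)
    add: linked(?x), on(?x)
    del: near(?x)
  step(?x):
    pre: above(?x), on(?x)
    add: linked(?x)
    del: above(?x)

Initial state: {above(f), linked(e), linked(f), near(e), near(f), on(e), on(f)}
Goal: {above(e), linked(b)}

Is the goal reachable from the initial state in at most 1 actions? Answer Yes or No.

1. drop(e)  →  {above(e), above(f), linked(f), near(f), on(e), on(f)}
2. move(e,b)  →  {above(e), above(f), linked(b), linked(f), near(f), on(b), on(e), on(f)}
optimal plan length = 2; 2 > 1

No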